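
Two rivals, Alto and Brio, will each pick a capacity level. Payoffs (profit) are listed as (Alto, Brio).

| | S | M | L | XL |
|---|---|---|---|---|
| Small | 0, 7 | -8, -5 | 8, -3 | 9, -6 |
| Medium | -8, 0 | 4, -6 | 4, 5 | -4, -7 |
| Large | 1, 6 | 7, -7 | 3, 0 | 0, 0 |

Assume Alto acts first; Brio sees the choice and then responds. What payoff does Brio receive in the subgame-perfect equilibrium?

Backward induction with Alto moving first.
- Small → Brio plays S (best of 7, -5, -3, -6); Alto gets 0.
- Medium → Brio plays L (best of 0, -6, 5, -7); Alto gets 4.
- Large → Brio plays S (best of 6, -7, 0, 0); Alto gets 1.
Maximizing over 0, 4, 1, Alto chooses Medium. Subgame-perfect outcome: (Medium, L) with payoffs (4, 5).

5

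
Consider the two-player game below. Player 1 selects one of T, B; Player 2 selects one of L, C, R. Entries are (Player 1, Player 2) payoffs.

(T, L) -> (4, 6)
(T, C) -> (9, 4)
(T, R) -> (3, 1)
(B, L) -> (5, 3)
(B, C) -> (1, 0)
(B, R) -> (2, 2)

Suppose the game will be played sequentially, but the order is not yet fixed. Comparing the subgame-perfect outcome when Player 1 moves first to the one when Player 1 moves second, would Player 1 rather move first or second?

If Player 1 leads: Player 2's best replies are T→L, B→L; Player 1's induced payoffs 4, 5; outcome (B, L), payoffs (5, 3).
If Player 2 leads: Player 1's best replies are L→B, C→T, R→T; Player 2's induced payoffs 3, 4, 1; outcome (T, C), payoffs (9, 4).
Player 1 gets 5 moving first and 9 moving second, so Player 1 prefers to move second.

second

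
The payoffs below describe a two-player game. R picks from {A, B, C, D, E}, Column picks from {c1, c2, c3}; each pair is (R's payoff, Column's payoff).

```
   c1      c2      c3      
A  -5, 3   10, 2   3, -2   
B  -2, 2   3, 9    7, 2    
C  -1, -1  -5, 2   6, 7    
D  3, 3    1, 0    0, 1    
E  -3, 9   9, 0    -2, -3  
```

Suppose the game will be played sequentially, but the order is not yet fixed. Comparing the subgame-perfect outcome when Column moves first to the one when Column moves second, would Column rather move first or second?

If R leads: Column's best replies are A→c1, B→c2, C→c3, D→c1, E→c1; R's induced payoffs -5, 3, 6, 3, -3; outcome (C, c3), payoffs (6, 7).
If Column leads: R's best replies are c1→D, c2→A, c3→B; Column's induced payoffs 3, 2, 2; outcome (D, c1), payoffs (3, 3).
Column gets 3 moving first and 7 moving second, so Column prefers to move second.

second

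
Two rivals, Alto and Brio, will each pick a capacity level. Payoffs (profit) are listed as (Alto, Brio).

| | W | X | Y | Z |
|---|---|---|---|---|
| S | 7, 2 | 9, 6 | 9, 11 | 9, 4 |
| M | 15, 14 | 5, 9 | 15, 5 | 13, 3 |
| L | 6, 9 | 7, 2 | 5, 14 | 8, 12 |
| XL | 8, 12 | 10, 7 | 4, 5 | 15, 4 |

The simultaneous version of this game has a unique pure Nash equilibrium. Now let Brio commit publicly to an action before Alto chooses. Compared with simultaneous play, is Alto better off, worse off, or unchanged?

Solve by backward induction (Brio leads).
- W: Alto compares 7, 15, 6, 8 and picks M; Brio would get 14.
- X: Alto compares 9, 5, 7, 10 and picks XL; Brio would get 7.
- Y: Alto compares 9, 15, 5, 4 and picks M; Brio would get 5.
- Z: Alto compares 9, 13, 8, 15 and picks XL; Brio would get 4.
Among 14, 7, 5, 4, the best is 14 at W. Subgame-perfect outcome: (M, W) with payoffs (15, 14).
Now find the simultaneous Nash equilibrium.
Alto's best replies: W→M; X→XL; Y→M; Z→XL.
Brio's best replies: S→Y; M→W; L→Y; XL→W.
The unique mutual best reply is (M, W), giving (15, 14).
Alto earns 15 sequentially versus 15 at the Nash outcome: unchanged.

unchanged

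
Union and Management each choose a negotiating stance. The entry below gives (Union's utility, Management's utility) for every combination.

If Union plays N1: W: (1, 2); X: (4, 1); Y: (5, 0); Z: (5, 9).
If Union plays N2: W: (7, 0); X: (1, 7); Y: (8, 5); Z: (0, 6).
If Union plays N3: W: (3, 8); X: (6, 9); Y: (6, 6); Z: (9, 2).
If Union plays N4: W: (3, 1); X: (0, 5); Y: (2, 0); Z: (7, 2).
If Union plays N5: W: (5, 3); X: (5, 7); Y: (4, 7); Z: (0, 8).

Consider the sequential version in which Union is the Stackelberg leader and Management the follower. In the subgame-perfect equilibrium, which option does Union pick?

Management best-responds to each possible Union move:
- N1: BR = Z, leader payoff 5.
- N2: BR = X, leader payoff 1.
- N3: BR = X, leader payoff 6.
- N4: BR = X, leader payoff 0.
- N5: BR = Z, leader payoff 0.
Union's induced payoffs are 5, 1, 6, 0, 0, so Union commits to N3. Subgame-perfect outcome: (N3, X) with payoffs (6, 9).

N3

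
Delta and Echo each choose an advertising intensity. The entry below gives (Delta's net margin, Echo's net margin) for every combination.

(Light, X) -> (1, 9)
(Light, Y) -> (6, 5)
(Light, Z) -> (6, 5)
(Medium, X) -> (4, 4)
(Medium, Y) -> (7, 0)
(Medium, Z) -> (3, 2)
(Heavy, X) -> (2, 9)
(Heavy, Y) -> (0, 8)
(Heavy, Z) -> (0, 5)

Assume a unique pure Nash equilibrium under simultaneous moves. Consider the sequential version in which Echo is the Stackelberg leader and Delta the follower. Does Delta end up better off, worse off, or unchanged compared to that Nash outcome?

Backward induction with Echo moving first.
- X → Delta plays Medium (best of 1, 4, 2); Echo gets 4.
- Y → Delta plays Medium (best of 6, 7, 0); Echo gets 0.
- Z → Delta plays Light (best of 6, 3, 0); Echo gets 5.
Among 4, 0, 5, the best is 5 at Z. Subgame-perfect outcome: (Light, Z) with payoffs (6, 5).
Under simultaneous play:
Delta's best replies: X→Medium; Y→Medium; Z→Light.
Echo's best replies: Light→X; Medium→X; Heavy→X.
Only (Medium, X) has each player best-responding; Nash payoffs (4, 4).
Delta earns 6 sequentially versus 4 at the Nash outcome: better off.

better off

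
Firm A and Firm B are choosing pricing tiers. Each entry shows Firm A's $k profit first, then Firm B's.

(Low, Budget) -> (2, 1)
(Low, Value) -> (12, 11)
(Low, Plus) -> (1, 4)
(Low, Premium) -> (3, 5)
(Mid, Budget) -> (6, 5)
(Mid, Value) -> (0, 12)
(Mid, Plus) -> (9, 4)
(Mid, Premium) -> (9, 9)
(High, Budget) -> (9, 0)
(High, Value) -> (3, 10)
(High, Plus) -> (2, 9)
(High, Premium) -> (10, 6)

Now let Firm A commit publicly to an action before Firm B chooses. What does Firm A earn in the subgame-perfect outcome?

Solve by backward induction (Firm A leads).
- Low: BR = Value, leader payoff 12.
- Mid: BR = Value, leader payoff 0.
- High: BR = Value, leader payoff 3.
Firm A's induced payoffs are 12, 0, 3, so Firm A commits to Low. Subgame-perfect outcome: (Low, Value) with payoffs (12, 11).

12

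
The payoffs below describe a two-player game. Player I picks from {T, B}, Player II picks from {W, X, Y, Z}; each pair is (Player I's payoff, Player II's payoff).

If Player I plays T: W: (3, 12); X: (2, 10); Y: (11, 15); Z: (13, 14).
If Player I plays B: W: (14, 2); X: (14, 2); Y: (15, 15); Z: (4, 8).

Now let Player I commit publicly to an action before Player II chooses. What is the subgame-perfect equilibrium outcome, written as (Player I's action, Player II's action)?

Backward induction with Player I moving first.
- T → Player II plays Y (best of 12, 10, 15, 14); Player I gets 11.
- B → Player II plays Y (best of 2, 2, 15, 8); Player I gets 15.
Among 11, 15, the best is 15 at B. Subgame-perfect outcome: (B, Y) with payoffs (15, 15).

(B, Y)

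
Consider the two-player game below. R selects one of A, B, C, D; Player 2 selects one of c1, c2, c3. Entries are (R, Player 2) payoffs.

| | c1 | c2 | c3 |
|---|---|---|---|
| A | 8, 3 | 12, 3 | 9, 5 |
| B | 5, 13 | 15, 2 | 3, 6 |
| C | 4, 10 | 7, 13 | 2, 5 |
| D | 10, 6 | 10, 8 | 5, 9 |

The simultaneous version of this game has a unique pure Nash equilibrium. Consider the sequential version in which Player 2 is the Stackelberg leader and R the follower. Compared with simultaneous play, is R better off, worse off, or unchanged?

better off

Solve by backward induction (Player 2 leads).
- c1: R compares 8, 5, 4, 10 and picks D; Player 2 would get 6.
- c2: R compares 12, 15, 7, 10 and picks B; Player 2 would get 2.
- c3: R compares 9, 3, 2, 5 and picks A; Player 2 would get 5.
Maximizing over 6, 2, 5, Player 2 chooses c1. Subgame-perfect outcome: (D, c1) with payoffs (10, 6).
Now find the simultaneous Nash equilibrium.
R's best replies: c1→D; c2→B; c3→A.
Player 2's best replies: A→c3; B→c1; C→c2; D→c3.
Only (A, c3) has each player best-responding; Nash payoffs (9, 5).
R earns 10 sequentially versus 9 at the Nash outcome: better off.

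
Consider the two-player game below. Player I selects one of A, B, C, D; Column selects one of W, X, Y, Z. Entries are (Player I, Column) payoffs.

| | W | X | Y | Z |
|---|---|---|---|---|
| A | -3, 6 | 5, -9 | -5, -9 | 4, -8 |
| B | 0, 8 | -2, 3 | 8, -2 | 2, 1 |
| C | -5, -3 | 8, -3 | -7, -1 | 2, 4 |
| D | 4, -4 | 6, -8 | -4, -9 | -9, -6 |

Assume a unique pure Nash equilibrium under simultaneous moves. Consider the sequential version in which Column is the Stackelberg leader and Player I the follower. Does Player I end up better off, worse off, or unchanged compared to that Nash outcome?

better off

Work backward from Player I's decision.
- W: Player I compares -3, 0, -5, 4 and picks D; Column would get -4.
- X: Player I compares 5, -2, 8, 6 and picks C; Column would get -3.
- Y: Player I compares -5, 8, -7, -4 and picks B; Column would get -2.
- Z: Player I compares 4, 2, 2, -9 and picks A; Column would get -8.
Maximizing over -4, -3, -2, -8, Column chooses Y. Subgame-perfect outcome: (B, Y) with payoffs (8, -2).
Under simultaneous play:
Player I's best replies: W→D; X→C; Y→B; Z→A.
Column's best replies: A→W; B→W; C→Z; D→W.
The unique mutual best reply is (D, W), giving (4, -4).
Player I earns 8 sequentially versus 4 at the Nash outcome: better off.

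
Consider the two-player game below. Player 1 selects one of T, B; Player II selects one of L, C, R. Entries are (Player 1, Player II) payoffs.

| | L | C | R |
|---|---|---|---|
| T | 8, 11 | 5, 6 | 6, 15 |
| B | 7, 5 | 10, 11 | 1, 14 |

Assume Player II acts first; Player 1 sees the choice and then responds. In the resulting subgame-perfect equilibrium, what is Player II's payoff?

Solve by backward induction (Player II leads).
- L → Player 1 plays T (best of 8, 7); Player II gets 11.
- C → Player 1 plays B (best of 5, 10); Player II gets 11.
- R → Player 1 plays T (best of 6, 1); Player II gets 15.
Among 11, 11, 15, the best is 15 at R. Subgame-perfect outcome: (T, R) with payoffs (6, 15).

15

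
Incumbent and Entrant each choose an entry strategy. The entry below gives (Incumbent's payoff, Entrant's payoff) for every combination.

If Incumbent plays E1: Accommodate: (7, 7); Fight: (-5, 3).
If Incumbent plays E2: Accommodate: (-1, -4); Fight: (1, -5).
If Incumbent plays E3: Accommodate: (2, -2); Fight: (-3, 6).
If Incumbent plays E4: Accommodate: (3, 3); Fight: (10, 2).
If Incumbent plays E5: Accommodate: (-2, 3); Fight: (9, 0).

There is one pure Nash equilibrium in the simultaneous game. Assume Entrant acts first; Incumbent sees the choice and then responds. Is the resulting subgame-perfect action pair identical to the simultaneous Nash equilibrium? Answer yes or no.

Solve by backward induction (Entrant leads).
- Accommodate: BR = E1, leader payoff 7.
- Fight: BR = E4, leader payoff 2.
Among 7, 2, the best is 7 at Accommodate. Subgame-perfect outcome: (E1, Accommodate) with payoffs (7, 7).
For the simultaneous game, intersect best replies.
Incumbent's best replies: Accommodate→E1; Fight→E4.
Entrant's best replies: E1→Accommodate; E2→Accommodate; E3→Fight; E4→Accommodate; E5→Accommodate.
Only (E1, Accommodate) has each player best-responding; Nash payoffs (7, 7).
Sequential outcome (E1, Accommodate) coincides with the Nash profile (E1, Accommodate).

yes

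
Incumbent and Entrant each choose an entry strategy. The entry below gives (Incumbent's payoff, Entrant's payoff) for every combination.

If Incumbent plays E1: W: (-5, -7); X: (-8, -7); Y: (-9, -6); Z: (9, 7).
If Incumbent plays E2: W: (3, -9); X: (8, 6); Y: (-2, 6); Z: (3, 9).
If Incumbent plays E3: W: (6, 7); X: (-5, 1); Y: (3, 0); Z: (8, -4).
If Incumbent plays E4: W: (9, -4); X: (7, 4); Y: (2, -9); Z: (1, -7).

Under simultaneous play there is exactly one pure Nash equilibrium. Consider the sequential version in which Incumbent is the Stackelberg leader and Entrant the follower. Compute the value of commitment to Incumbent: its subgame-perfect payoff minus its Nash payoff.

0

Work backward from Entrant's decision.
- E1: BR = Z, leader payoff 9.
- E2: BR = Z, leader payoff 3.
- E3: BR = W, leader payoff 6.
- E4: BR = X, leader payoff 7.
Maximizing over 9, 3, 6, 7, Incumbent chooses E1. Subgame-perfect outcome: (E1, Z) with payoffs (9, 7).
Under simultaneous play:
Incumbent's best replies: W→E4; X→E2; Y→E3; Z→E1.
Entrant's best replies: E1→Z; E2→Z; E3→W; E4→X.
The unique mutual best reply is (E1, Z), giving (9, 7).
Incumbent's commitment gain: 9 − 9 = 0.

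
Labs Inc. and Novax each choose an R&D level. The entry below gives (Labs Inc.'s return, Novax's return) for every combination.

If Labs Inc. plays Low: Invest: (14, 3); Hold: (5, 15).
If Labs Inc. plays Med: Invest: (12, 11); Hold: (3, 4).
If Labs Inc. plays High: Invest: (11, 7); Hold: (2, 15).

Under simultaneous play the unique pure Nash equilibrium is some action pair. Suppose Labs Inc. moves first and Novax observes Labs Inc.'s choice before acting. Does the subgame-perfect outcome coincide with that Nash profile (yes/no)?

no

Backward induction with Labs Inc. moving first.
- Low: BR = Hold, leader payoff 5.
- Med: BR = Invest, leader payoff 12.
- High: BR = Hold, leader payoff 2.
Maximizing over 5, 12, 2, Labs Inc. chooses Med. Subgame-perfect outcome: (Med, Invest) with payoffs (12, 11).
For the simultaneous game, intersect best replies.
Labs Inc.'s best replies: Invest→Low; Hold→Low.
Novax's best replies: Low→Hold; Med→Invest; High→Hold.
Only (Low, Hold) has each player best-responding; Nash payoffs (5, 15).
Sequential outcome (Med, Invest) differs from the Nash profile (Low, Hold).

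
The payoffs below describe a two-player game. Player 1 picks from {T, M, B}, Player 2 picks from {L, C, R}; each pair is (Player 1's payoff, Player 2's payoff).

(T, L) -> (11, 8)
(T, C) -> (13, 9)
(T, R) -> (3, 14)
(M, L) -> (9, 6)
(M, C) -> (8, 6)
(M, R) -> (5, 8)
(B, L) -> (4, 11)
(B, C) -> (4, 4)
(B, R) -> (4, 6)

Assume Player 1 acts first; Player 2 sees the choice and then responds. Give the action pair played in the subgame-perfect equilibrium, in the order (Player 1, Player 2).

Solve by backward induction (Player 1 leads).
- T: BR = R, leader payoff 3.
- M: BR = R, leader payoff 5.
- B: BR = L, leader payoff 4.
Among 3, 5, 4, the best is 5 at M. Subgame-perfect outcome: (M, R) with payoffs (5, 8).

(M, R)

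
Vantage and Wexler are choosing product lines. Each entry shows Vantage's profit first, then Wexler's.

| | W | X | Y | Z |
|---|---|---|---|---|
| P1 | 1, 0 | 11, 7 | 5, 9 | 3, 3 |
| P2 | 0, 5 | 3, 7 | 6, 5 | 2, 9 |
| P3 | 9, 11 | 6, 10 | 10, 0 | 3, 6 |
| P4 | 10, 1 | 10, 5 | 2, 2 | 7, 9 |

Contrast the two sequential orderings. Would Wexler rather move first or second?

If Vantage leads: Wexler's best replies are P1→Y, P2→Z, P3→W, P4→Z; Vantage's induced payoffs 5, 2, 9, 7; outcome (P3, W), payoffs (9, 11).
If Wexler leads: Vantage's best replies are W→P4, X→P1, Y→P3, Z→P4; Wexler's induced payoffs 1, 7, 0, 9; outcome (P4, Z), payoffs (7, 9).
Wexler gets 9 moving first and 11 moving second, so Wexler prefers to move second.

second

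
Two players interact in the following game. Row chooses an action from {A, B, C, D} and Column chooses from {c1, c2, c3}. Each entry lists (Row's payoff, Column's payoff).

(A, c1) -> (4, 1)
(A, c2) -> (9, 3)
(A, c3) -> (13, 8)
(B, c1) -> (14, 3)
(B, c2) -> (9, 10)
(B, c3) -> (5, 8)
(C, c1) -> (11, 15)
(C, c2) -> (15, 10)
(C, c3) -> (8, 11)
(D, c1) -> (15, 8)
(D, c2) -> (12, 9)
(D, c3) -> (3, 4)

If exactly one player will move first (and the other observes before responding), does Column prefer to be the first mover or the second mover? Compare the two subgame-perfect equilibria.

first

If Row leads: Column's best replies are A→c3, B→c2, C→c1, D→c2; Row's induced payoffs 13, 9, 11, 12; outcome (A, c3), payoffs (13, 8).
If Column leads: Row's best replies are c1→D, c2→C, c3→A; Column's induced payoffs 8, 10, 8; outcome (C, c2), payoffs (15, 10).
Column gets 10 moving first and 8 moving second, so Column prefers to move first.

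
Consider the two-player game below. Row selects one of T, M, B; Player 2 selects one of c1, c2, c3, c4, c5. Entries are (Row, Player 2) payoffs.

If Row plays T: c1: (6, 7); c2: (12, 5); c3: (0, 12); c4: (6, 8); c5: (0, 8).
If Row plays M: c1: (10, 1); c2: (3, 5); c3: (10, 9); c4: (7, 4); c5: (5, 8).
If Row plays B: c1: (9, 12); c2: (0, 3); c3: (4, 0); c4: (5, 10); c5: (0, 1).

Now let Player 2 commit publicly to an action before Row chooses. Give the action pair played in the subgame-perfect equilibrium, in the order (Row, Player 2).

(M, c3)

Backward induction with Player 2 moving first.
- c1: BR = M, leader payoff 1.
- c2: BR = T, leader payoff 5.
- c3: BR = M, leader payoff 9.
- c4: BR = M, leader payoff 4.
- c5: BR = M, leader payoff 8.
Among 1, 5, 9, 4, 8, the best is 9 at c3. Subgame-perfect outcome: (M, c3) with payoffs (10, 9).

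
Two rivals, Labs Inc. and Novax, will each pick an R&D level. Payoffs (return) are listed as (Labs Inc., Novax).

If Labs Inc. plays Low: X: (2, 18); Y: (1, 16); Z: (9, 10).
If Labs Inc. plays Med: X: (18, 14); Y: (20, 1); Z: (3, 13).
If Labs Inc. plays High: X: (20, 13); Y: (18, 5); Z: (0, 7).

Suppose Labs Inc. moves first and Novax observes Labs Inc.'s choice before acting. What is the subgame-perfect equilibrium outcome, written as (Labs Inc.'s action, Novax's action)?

(High, X)

Novax best-responds to each possible Labs Inc. move:
- Low → Novax plays X (best of 18, 16, 10); Labs Inc. gets 2.
- Med → Novax plays X (best of 14, 1, 13); Labs Inc. gets 18.
- High → Novax plays X (best of 13, 5, 7); Labs Inc. gets 20.
Among 2, 18, 20, the best is 20 at High. Subgame-perfect outcome: (High, X) with payoffs (20, 13).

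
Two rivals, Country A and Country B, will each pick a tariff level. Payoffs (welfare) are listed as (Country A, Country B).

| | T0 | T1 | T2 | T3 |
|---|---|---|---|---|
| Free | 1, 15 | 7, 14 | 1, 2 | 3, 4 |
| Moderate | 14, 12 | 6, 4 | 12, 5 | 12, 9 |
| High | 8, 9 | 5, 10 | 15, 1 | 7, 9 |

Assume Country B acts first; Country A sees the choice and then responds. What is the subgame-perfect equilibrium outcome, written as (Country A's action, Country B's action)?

(Free, T1)

Solve by backward induction (Country B leads).
- T0 → Country A plays Moderate (best of 1, 14, 8); Country B gets 12.
- T1 → Country A plays Free (best of 7, 6, 5); Country B gets 14.
- T2 → Country A plays High (best of 1, 12, 15); Country B gets 1.
- T3 → Country A plays Moderate (best of 3, 12, 7); Country B gets 9.
Country B's induced payoffs are 12, 14, 1, 9, so Country B commits to T1. Subgame-perfect outcome: (Free, T1) with payoffs (7, 14).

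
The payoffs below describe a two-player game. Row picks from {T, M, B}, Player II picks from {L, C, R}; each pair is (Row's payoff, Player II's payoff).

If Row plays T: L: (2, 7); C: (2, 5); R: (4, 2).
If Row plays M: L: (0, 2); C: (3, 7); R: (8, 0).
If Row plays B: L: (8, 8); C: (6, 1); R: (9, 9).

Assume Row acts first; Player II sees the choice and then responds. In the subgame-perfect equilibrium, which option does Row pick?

Player II best-responds to each possible Row move:
- T: BR = L, leader payoff 2.
- M: BR = C, leader payoff 3.
- B: BR = R, leader payoff 9.
Maximizing over 2, 3, 9, Row chooses B. Subgame-perfect outcome: (B, R) with payoffs (9, 9).

B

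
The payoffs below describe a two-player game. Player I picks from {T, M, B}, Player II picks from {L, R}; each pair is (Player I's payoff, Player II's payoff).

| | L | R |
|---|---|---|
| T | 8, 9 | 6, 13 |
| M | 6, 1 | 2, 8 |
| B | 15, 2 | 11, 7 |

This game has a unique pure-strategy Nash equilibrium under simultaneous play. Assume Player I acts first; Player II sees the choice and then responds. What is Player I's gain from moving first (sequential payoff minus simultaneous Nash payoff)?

Player II best-responds to each possible Player I move:
- T: BR = R, leader payoff 6.
- M: BR = R, leader payoff 2.
- B: BR = R, leader payoff 11.
Maximizing over 6, 2, 11, Player I chooses B. Subgame-perfect outcome: (B, R) with payoffs (11, 7).
Now find the simultaneous Nash equilibrium.
Player I's best replies: L→B; R→B.
Player II's best replies: T→R; M→R; B→R.
The unique mutual best reply is (B, R), giving (11, 7).
Player I's commitment gain: 11 − 11 = 0.

0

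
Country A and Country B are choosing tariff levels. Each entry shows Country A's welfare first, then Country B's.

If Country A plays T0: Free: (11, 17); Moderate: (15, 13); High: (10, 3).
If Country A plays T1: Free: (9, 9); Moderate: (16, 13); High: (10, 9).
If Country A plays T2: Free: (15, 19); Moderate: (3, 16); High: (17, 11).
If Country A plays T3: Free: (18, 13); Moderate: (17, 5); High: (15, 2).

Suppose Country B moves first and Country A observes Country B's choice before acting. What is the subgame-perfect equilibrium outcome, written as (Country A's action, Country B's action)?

(T3, Free)

Country A best-responds to each possible Country B move:
- Free: Country A compares 11, 9, 15, 18 and picks T3; Country B would get 13.
- Moderate: Country A compares 15, 16, 3, 17 and picks T3; Country B would get 5.
- High: Country A compares 10, 10, 17, 15 and picks T2; Country B would get 11.
Maximizing over 13, 5, 11, Country B chooses Free. Subgame-perfect outcome: (T3, Free) with payoffs (18, 13).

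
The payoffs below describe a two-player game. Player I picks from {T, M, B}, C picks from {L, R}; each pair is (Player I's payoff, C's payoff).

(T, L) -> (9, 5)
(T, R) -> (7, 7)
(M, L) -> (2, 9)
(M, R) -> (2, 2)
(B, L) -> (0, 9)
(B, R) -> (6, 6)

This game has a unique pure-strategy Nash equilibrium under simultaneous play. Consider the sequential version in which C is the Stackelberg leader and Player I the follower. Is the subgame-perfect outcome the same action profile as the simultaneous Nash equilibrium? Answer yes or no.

yes

Player I best-responds to each possible C move:
- L: Player I compares 9, 2, 0 and picks T; C would get 5.
- R: Player I compares 7, 2, 6 and picks T; C would get 7.
Maximizing over 5, 7, C chooses R. Subgame-perfect outcome: (T, R) with payoffs (7, 7).
Under simultaneous play:
Player I's best replies: L→T; R→T.
C's best replies: T→R; M→L; B→L.
The unique mutual best reply is (T, R), giving (7, 7).
Sequential outcome (T, R) coincides with the Nash profile (T, R).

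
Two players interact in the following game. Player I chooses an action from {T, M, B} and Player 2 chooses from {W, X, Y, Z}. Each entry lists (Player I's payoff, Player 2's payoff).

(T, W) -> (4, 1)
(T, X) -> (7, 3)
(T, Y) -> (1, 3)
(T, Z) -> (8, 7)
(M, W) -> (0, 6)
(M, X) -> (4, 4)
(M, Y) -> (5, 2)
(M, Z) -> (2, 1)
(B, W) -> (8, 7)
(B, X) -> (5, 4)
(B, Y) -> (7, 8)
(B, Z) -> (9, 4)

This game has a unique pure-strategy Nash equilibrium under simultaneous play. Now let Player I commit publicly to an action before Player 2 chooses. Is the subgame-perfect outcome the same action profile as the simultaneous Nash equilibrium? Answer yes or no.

Player 2 best-responds to each possible Player I move:
- T: Player 2 compares 1, 3, 3, 7 and picks Z; Player I would get 8.
- M: Player 2 compares 6, 4, 2, 1 and picks W; Player I would get 0.
- B: Player 2 compares 7, 4, 8, 4 and picks Y; Player I would get 7.
Player I's induced payoffs are 8, 0, 7, so Player I commits to T. Subgame-perfect outcome: (T, Z) with payoffs (8, 7).
For the simultaneous game, intersect best replies.
Player I's best replies: W→B; X→T; Y→B; Z→B.
Player 2's best replies: T→Z; M→W; B→Y.
Only (B, Y) has each player best-responding; Nash payoffs (7, 8).
Sequential outcome (T, Z) differs from the Nash profile (B, Y).

no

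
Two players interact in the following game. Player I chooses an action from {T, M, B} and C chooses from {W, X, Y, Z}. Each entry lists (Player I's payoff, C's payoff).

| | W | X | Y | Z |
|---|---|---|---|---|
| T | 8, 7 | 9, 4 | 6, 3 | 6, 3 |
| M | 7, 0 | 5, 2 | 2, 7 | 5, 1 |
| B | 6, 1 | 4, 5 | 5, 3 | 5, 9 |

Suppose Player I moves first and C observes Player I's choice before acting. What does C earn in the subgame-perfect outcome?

7

Backward induction with Player I moving first.
- T: C compares 7, 4, 3, 3 and picks W; Player I would get 8.
- M: C compares 0, 2, 7, 1 and picks Y; Player I would get 2.
- B: C compares 1, 5, 3, 9 and picks Z; Player I would get 5.
Among 8, 2, 5, the best is 8 at T. Subgame-perfect outcome: (T, W) with payoffs (8, 7).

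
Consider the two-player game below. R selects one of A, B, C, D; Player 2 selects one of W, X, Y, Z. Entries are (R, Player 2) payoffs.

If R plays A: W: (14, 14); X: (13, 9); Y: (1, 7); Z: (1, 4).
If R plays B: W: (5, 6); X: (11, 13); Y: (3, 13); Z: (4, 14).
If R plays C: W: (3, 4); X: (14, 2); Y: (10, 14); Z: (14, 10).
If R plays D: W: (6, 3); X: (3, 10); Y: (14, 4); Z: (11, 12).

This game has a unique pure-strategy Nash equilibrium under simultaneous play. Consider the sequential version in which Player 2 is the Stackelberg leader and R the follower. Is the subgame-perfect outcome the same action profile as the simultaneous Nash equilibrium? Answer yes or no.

Solve by backward induction (Player 2 leads).
- W → R plays A (best of 14, 5, 3, 6); Player 2 gets 14.
- X → R plays C (best of 13, 11, 14, 3); Player 2 gets 2.
- Y → R plays D (best of 1, 3, 10, 14); Player 2 gets 4.
- Z → R plays C (best of 1, 4, 14, 11); Player 2 gets 10.
Maximizing over 14, 2, 4, 10, Player 2 chooses W. Subgame-perfect outcome: (A, W) with payoffs (14, 14).
For the simultaneous game, intersect best replies.
R's best replies: W→A; X→C; Y→D; Z→C.
Player 2's best replies: A→W; B→Z; C→Y; D→Z.
The unique mutual best reply is (A, W), giving (14, 14).
Sequential outcome (A, W) coincides with the Nash profile (A, W).

yes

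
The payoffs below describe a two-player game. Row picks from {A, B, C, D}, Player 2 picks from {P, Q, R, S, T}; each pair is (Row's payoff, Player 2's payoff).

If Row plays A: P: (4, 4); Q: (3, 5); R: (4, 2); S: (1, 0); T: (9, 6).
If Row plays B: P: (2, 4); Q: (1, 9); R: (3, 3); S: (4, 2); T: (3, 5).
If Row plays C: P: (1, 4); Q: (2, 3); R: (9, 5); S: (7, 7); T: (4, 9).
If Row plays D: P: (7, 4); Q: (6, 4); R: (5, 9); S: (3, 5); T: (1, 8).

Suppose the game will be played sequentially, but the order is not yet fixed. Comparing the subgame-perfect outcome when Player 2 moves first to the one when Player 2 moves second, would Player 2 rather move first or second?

If Row leads: Player 2's best replies are A→T, B→Q, C→T, D→R; Row's induced payoffs 9, 1, 4, 5; outcome (A, T), payoffs (9, 6).
If Player 2 leads: Row's best replies are P→D, Q→D, R→C, S→C, T→A; Player 2's induced payoffs 4, 4, 5, 7, 6; outcome (C, S), payoffs (7, 7).
Player 2 gets 7 moving first and 6 moving second, so Player 2 prefers to move first.

first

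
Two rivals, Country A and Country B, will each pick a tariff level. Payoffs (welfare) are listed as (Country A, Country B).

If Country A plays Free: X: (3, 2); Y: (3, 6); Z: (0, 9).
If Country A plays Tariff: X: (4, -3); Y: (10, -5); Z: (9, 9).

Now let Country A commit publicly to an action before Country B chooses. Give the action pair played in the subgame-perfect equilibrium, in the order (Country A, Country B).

Work backward from Country B's decision.
- Free: BR = Z, leader payoff 0.
- Tariff: BR = Z, leader payoff 9.
Maximizing over 0, 9, Country A chooses Tariff. Subgame-perfect outcome: (Tariff, Z) with payoffs (9, 9).

(Tariff, Z)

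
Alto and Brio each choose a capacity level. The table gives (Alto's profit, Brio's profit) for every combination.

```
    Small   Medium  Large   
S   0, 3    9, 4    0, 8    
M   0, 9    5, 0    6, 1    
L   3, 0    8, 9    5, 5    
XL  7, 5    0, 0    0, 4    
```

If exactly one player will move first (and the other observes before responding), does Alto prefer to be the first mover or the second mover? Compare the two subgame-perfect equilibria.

If Alto leads: Brio's best replies are S→Large, M→Small, L→Medium, XL→Small; Alto's induced payoffs 0, 0, 8, 7; outcome (L, Medium), payoffs (8, 9).
If Brio leads: Alto's best replies are Small→XL, Medium→S, Large→M; Brio's induced payoffs 5, 4, 1; outcome (XL, Small), payoffs (7, 5).
Alto gets 8 moving first and 7 moving second, so Alto prefers to move first.

first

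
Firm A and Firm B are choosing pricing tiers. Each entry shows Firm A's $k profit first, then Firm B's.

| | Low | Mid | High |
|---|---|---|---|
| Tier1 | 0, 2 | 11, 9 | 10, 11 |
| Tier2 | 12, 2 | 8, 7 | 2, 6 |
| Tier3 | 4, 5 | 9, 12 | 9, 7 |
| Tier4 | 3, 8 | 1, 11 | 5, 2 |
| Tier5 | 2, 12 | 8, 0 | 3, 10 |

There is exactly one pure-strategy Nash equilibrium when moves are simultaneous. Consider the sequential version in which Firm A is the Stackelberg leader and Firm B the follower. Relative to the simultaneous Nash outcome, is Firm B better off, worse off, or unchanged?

Firm B best-responds to each possible Firm A move:
- Tier1: BR = High, leader payoff 10.
- Tier2: BR = Mid, leader payoff 8.
- Tier3: BR = Mid, leader payoff 9.
- Tier4: BR = Mid, leader payoff 1.
- Tier5: BR = Low, leader payoff 2.
Firm A's induced payoffs are 10, 8, 9, 1, 2, so Firm A commits to Tier1. Subgame-perfect outcome: (Tier1, High) with payoffs (10, 11).
Under simultaneous play:
Firm A's best replies: Low→Tier2; Mid→Tier1; High→Tier1.
Firm B's best replies: Tier1→High; Tier2→Mid; Tier3→Mid; Tier4→Mid; Tier5→Low.
The unique mutual best reply is (Tier1, High), giving (10, 11).
Firm B earns 11 sequentially versus 11 at the Nash outcome: unchanged.

unchanged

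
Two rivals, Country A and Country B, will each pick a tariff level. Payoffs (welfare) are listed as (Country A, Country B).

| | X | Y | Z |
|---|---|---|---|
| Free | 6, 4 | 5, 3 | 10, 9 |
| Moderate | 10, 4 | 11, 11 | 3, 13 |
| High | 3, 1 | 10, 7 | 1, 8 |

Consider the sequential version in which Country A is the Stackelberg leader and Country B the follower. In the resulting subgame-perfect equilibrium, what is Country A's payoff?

10

Backward induction with Country A moving first.
- Free → Country B plays Z (best of 4, 3, 9); Country A gets 10.
- Moderate → Country B plays Z (best of 4, 11, 13); Country A gets 3.
- High → Country B plays Z (best of 1, 7, 8); Country A gets 1.
Maximizing over 10, 3, 1, Country A chooses Free. Subgame-perfect outcome: (Free, Z) with payoffs (10, 9).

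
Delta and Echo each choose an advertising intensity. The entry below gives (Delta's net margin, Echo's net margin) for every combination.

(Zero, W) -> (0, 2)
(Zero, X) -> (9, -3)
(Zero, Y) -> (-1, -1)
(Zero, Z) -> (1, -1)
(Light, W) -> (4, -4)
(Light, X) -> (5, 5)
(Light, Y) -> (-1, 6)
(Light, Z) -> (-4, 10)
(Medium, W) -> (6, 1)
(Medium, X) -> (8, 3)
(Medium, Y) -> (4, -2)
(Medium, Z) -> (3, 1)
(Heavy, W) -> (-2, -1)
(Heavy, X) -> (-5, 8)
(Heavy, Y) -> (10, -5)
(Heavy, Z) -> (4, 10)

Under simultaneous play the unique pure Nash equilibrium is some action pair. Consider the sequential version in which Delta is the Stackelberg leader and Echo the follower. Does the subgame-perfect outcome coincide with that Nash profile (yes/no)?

Work backward from Echo's decision.
- Zero: BR = W, leader payoff 0.
- Light: BR = Z, leader payoff -4.
- Medium: BR = X, leader payoff 8.
- Heavy: BR = Z, leader payoff 4.
Maximizing over 0, -4, 8, 4, Delta chooses Medium. Subgame-perfect outcome: (Medium, X) with payoffs (8, 3).
Under simultaneous play:
Delta's best replies: W→Medium; X→Zero; Y→Heavy; Z→Heavy.
Echo's best replies: Zero→W; Light→Z; Medium→X; Heavy→Z.
The unique mutual best reply is (Heavy, Z), giving (4, 10).
Sequential outcome (Medium, X) differs from the Nash profile (Heavy, Z).

no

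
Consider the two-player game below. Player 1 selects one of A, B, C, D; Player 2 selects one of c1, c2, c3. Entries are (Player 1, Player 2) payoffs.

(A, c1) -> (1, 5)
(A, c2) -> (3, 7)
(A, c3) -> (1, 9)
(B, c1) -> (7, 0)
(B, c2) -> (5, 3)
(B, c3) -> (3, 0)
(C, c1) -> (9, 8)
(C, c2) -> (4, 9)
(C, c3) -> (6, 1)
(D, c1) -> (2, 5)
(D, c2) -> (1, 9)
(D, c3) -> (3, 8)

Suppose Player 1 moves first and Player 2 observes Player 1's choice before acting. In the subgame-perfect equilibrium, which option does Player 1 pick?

Backward induction with Player 1 moving first.
- A: Player 2 compares 5, 7, 9 and picks c3; Player 1 would get 1.
- B: Player 2 compares 0, 3, 0 and picks c2; Player 1 would get 5.
- C: Player 2 compares 8, 9, 1 and picks c2; Player 1 would get 4.
- D: Player 2 compares 5, 9, 8 and picks c2; Player 1 would get 1.
Player 1's induced payoffs are 1, 5, 4, 1, so Player 1 commits to B. Subgame-perfect outcome: (B, c2) with payoffs (5, 3).

B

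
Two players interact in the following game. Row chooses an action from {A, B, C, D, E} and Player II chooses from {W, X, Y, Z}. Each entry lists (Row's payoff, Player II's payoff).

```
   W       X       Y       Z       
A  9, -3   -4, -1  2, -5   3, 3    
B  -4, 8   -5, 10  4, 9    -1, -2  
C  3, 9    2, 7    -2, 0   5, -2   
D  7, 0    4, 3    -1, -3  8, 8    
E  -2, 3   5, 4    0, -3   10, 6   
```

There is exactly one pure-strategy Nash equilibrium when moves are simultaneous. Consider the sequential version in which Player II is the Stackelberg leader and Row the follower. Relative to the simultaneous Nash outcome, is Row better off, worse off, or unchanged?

worse off

Solve by backward induction (Player II leads).
- W → Row plays A (best of 9, -4, 3, 7, -2); Player II gets -3.
- X → Row plays E (best of -4, -5, 2, 4, 5); Player II gets 4.
- Y → Row plays B (best of 2, 4, -2, -1, 0); Player II gets 9.
- Z → Row plays E (best of 3, -1, 5, 8, 10); Player II gets 6.
Among -3, 4, 9, 6, the best is 9 at Y. Subgame-perfect outcome: (B, Y) with payoffs (4, 9).
For the simultaneous game, intersect best replies.
Row's best replies: W→A; X→E; Y→B; Z→E.
Player II's best replies: A→Z; B→X; C→W; D→Z; E→Z.
The unique mutual best reply is (E, Z), giving (10, 6).
Row earns 4 sequentially versus 10 at the Nash outcome: worse off.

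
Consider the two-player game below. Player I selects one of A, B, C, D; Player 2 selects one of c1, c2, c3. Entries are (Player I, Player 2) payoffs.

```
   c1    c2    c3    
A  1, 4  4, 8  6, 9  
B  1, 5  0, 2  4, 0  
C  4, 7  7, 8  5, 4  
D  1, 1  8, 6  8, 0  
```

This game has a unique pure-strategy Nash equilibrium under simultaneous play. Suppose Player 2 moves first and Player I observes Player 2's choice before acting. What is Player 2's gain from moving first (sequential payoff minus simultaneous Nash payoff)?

Backward induction with Player 2 moving first.
- c1 → Player I plays C (best of 1, 1, 4, 1); Player 2 gets 7.
- c2 → Player I plays D (best of 4, 0, 7, 8); Player 2 gets 6.
- c3 → Player I plays D (best of 6, 4, 5, 8); Player 2 gets 0.
Maximizing over 7, 6, 0, Player 2 chooses c1. Subgame-perfect outcome: (C, c1) with payoffs (4, 7).
Now find the simultaneous Nash equilibrium.
Player I's best replies: c1→C; c2→D; c3→D.
Player 2's best replies: A→c3; B→c1; C→c2; D→c2.
The unique mutual best reply is (D, c2), giving (8, 6).
Player 2's commitment gain: 7 − 6 = 1.

1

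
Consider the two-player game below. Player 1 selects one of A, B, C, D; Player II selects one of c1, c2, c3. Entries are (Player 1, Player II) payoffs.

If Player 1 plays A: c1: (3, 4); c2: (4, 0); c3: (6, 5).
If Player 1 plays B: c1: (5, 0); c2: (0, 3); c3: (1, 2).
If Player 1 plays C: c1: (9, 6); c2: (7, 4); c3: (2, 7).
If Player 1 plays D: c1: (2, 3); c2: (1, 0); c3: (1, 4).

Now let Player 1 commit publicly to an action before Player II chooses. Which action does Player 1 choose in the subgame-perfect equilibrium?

Player II best-responds to each possible Player 1 move:
- A: BR = c3, leader payoff 6.
- B: BR = c2, leader payoff 0.
- C: BR = c3, leader payoff 2.
- D: BR = c3, leader payoff 1.
Among 6, 0, 2, 1, the best is 6 at A. Subgame-perfect outcome: (A, c3) with payoffs (6, 5).

A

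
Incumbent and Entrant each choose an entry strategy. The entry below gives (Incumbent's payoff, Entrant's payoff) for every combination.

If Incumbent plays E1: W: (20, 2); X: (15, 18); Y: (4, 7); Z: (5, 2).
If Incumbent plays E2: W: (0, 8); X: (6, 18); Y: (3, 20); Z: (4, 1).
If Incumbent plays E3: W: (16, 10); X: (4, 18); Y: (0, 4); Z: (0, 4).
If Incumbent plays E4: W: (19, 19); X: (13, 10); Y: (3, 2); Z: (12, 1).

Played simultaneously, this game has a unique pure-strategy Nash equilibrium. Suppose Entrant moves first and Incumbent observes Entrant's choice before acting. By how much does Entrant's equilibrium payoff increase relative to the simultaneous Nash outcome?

0

Backward induction with Entrant moving first.
- W → Incumbent plays E1 (best of 20, 0, 16, 19); Entrant gets 2.
- X → Incumbent plays E1 (best of 15, 6, 4, 13); Entrant gets 18.
- Y → Incumbent plays E1 (best of 4, 3, 0, 3); Entrant gets 7.
- Z → Incumbent plays E4 (best of 5, 4, 0, 12); Entrant gets 1.
Entrant's induced payoffs are 2, 18, 7, 1, so Entrant commits to X. Subgame-perfect outcome: (E1, X) with payoffs (15, 18).
Under simultaneous play:
Incumbent's best replies: W→E1; X→E1; Y→E1; Z→E4.
Entrant's best replies: E1→X; E2→Y; E3→X; E4→W.
Only (E1, X) has each player best-responding; Nash payoffs (15, 18).
Entrant's commitment gain: 18 − 18 = 0.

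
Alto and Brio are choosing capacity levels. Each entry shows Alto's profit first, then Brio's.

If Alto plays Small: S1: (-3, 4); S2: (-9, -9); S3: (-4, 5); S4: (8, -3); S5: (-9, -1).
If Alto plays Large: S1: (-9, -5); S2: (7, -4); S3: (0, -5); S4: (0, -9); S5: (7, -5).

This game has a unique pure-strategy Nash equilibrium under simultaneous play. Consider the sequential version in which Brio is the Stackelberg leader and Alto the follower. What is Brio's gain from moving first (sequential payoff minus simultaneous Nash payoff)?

Solve by backward induction (Brio leads).
- S1: BR = Small, leader payoff 4.
- S2: BR = Large, leader payoff -4.
- S3: BR = Large, leader payoff -5.
- S4: BR = Small, leader payoff -3.
- S5: BR = Large, leader payoff -5.
Brio's induced payoffs are 4, -4, -5, -3, -5, so Brio commits to S1. Subgame-perfect outcome: (Small, S1) with payoffs (-3, 4).
Now find the simultaneous Nash equilibrium.
Alto's best replies: S1→Small; S2→Large; S3→Large; S4→Small; S5→Large.
Brio's best replies: Small→S3; Large→S2.
Only (Large, S2) has each player best-responding; Nash payoffs (7, -4).
Brio's commitment gain: 4 − -4 = 8.

8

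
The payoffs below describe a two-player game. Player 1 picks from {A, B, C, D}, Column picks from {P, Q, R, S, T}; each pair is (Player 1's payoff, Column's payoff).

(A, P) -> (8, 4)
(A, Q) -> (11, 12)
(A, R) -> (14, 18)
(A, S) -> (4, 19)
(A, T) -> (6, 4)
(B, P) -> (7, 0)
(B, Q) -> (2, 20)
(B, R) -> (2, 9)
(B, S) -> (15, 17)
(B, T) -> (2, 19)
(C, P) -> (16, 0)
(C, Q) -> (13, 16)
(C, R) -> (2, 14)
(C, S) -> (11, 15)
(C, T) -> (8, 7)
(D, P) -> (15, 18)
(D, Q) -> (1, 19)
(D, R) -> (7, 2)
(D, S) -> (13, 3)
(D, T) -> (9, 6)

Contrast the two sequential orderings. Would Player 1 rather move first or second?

second

If Player 1 leads: Column's best replies are A→S, B→Q, C→Q, D→Q; Player 1's induced payoffs 4, 2, 13, 1; outcome (C, Q), payoffs (13, 16).
If Column leads: Player 1's best replies are P→C, Q→C, R→A, S→B, T→D; Column's induced payoffs 0, 16, 18, 17, 6; outcome (A, R), payoffs (14, 18).
Player 1 gets 13 moving first and 14 moving second, so Player 1 prefers to move second.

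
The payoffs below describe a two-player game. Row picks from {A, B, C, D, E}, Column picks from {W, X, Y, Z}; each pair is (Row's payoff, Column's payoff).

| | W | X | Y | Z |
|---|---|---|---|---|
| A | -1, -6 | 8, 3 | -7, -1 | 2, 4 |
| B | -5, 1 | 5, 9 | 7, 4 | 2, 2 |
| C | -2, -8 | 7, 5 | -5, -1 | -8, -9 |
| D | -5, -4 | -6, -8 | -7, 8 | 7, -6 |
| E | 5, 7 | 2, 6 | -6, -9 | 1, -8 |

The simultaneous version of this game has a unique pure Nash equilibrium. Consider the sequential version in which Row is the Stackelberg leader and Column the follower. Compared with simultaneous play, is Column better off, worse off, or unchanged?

worse off

Work backward from Column's decision.
- A: Column compares -6, 3, -1, 4 and picks Z; Row would get 2.
- B: Column compares 1, 9, 4, 2 and picks X; Row would get 5.
- C: Column compares -8, 5, -1, -9 and picks X; Row would get 7.
- D: Column compares -4, -8, 8, -6 and picks Y; Row would get -7.
- E: Column compares 7, 6, -9, -8 and picks W; Row would get 5.
Among 2, 5, 7, -7, 5, the best is 7 at C. Subgame-perfect outcome: (C, X) with payoffs (7, 5).
For the simultaneous game, intersect best replies.
Row's best replies: W→E; X→A; Y→B; Z→D.
Column's best replies: A→Z; B→X; C→X; D→Y; E→W.
The unique mutual best reply is (E, W), giving (5, 7).
Column earns 5 sequentially versus 7 at the Nash outcome: worse off.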